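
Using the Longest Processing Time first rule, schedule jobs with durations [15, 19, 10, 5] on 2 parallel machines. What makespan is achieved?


Sort jobs in decreasing order (LPT): [19, 15, 10, 5]
Assign each job to the least loaded machine:
  Machine 1: jobs [19, 5], load = 24
  Machine 2: jobs [15, 10], load = 25
Makespan = max load = 25

25


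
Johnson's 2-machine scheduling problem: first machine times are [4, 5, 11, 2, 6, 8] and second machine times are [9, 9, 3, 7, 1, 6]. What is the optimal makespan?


Apply Johnson's rule:
  Group 1 (a <= b): [(4, 2, 7), (1, 4, 9), (2, 5, 9)]
  Group 2 (a > b): [(6, 8, 6), (3, 11, 3), (5, 6, 1)]
Optimal job order: [4, 1, 2, 6, 3, 5]
Schedule:
  Job 4: M1 done at 2, M2 done at 9
  Job 1: M1 done at 6, M2 done at 18
  Job 2: M1 done at 11, M2 done at 27
  Job 6: M1 done at 19, M2 done at 33
  Job 3: M1 done at 30, M2 done at 36
  Job 5: M1 done at 36, M2 done at 37
Makespan = 37

37


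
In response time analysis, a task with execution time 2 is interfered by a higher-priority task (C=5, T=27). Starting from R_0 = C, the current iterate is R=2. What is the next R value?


R_next = C + ceil(R_prev / T_hp) * C_hp
ceil(2 / 27) = ceil(0.0741) = 1
Interference = 1 * 5 = 5
R_next = 2 + 5 = 7

7


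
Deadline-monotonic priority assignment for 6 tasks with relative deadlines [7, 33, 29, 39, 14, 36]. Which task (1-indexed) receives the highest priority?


Sort tasks by relative deadline (ascending):
  Task 1: deadline = 7
  Task 5: deadline = 14
  Task 3: deadline = 29
  Task 2: deadline = 33
  Task 6: deadline = 36
  Task 4: deadline = 39
Priority order (highest first): [1, 5, 3, 2, 6, 4]
Highest priority task = 1

1


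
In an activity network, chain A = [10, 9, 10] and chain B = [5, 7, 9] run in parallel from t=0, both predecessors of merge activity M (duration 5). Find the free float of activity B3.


ES(B3) = sum of predecessors on chain B = 12
EF(B3) = ES + duration = 12 + 9 = 21
Successor of B3 is M. ES(M) = max(sum(A), sum(B)) = max(29, 21) = 29
Free float = ES(successor) - EF(current) = 29 - 21 = 8

8


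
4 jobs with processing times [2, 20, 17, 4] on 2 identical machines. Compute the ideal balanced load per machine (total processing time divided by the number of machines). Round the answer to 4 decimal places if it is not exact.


Total processing time = 2 + 20 + 17 + 4 = 43
Number of machines = 2
Ideal balanced load = 43 / 2 = 21.5

21.5


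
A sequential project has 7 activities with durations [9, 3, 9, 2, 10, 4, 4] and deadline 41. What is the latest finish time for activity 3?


LF(activity 3) = deadline - sum of successor durations
Successors: activities 4 through 7 with durations [2, 10, 4, 4]
Sum of successor durations = 20
LF = 41 - 20 = 21

21


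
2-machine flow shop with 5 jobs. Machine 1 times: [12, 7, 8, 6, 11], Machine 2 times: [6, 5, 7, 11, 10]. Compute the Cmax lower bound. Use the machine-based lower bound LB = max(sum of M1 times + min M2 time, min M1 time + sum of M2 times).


LB1 = sum(M1 times) + min(M2 times) = 44 + 5 = 49
LB2 = min(M1 times) + sum(M2 times) = 6 + 39 = 45
Lower bound = max(LB1, LB2) = max(49, 45) = 49

49


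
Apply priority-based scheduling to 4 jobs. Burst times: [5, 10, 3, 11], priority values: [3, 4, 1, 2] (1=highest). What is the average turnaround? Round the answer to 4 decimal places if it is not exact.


Sort by priority (ascending = highest first):
Order: [(1, 3), (2, 11), (3, 5), (4, 10)]
Completion times:
  Priority 1, burst=3, C=3
  Priority 2, burst=11, C=14
  Priority 3, burst=5, C=19
  Priority 4, burst=10, C=29
Average turnaround = 65/4 = 16.25

16.25


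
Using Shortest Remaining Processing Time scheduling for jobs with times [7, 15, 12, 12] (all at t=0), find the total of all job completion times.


Since all jobs arrive at t=0, SRPT equals SPT ordering.
SPT order: [7, 12, 12, 15]
Completion times:
  Job 1: p=7, C=7
  Job 2: p=12, C=19
  Job 3: p=12, C=31
  Job 4: p=15, C=46
Total completion time = 7 + 19 + 31 + 46 = 103

103


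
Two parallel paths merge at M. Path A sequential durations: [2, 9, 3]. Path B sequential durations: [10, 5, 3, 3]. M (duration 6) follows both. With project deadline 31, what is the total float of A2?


Forward pass: ES(A2) = sum of predecessors on chain A = 2
EF = ES + duration = 2 + 9 = 11
Backward pass: LF(M) = deadline = 31; LS(M) = 31 - 6 = 25
LF(A2) = LS(M) - sum(successors on chain A) = 25 - 3 = 22
LS = LF - duration = 22 - 9 = 13
Total float = LS - ES = 13 - 2 = 11

11


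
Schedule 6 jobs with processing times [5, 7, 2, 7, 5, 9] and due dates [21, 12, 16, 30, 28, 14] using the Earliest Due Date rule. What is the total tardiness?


Sort by due date (EDD order): [(7, 12), (9, 14), (2, 16), (5, 21), (5, 28), (7, 30)]
Compute completion times and tardiness:
  Job 1: p=7, d=12, C=7, tardiness=max(0,7-12)=0
  Job 2: p=9, d=14, C=16, tardiness=max(0,16-14)=2
  Job 3: p=2, d=16, C=18, tardiness=max(0,18-16)=2
  Job 4: p=5, d=21, C=23, tardiness=max(0,23-21)=2
  Job 5: p=5, d=28, C=28, tardiness=max(0,28-28)=0
  Job 6: p=7, d=30, C=35, tardiness=max(0,35-30)=5
Total tardiness = 11

11


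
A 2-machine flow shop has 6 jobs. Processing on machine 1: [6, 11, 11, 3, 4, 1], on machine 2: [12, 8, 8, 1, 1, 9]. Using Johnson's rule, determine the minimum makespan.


Apply Johnson's rule:
  Group 1 (a <= b): [(6, 1, 9), (1, 6, 12)]
  Group 2 (a > b): [(2, 11, 8), (3, 11, 8), (4, 3, 1), (5, 4, 1)]
Optimal job order: [6, 1, 2, 3, 4, 5]
Schedule:
  Job 6: M1 done at 1, M2 done at 10
  Job 1: M1 done at 7, M2 done at 22
  Job 2: M1 done at 18, M2 done at 30
  Job 3: M1 done at 29, M2 done at 38
  Job 4: M1 done at 32, M2 done at 39
  Job 5: M1 done at 36, M2 done at 40
Makespan = 40

40


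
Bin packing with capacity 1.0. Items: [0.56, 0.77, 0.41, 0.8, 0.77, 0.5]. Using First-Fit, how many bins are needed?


Place items sequentially using First-Fit:
  Item 0.56 -> new Bin 1
  Item 0.77 -> new Bin 2
  Item 0.41 -> Bin 1 (now 0.97)
  Item 0.8 -> new Bin 3
  Item 0.77 -> new Bin 4
  Item 0.5 -> new Bin 5
Total bins used = 5

5


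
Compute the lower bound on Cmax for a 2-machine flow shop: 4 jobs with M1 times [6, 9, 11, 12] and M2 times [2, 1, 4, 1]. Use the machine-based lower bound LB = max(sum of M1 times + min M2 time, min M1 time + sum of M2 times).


LB1 = sum(M1 times) + min(M2 times) = 38 + 1 = 39
LB2 = min(M1 times) + sum(M2 times) = 6 + 8 = 14
Lower bound = max(LB1, LB2) = max(39, 14) = 39

39


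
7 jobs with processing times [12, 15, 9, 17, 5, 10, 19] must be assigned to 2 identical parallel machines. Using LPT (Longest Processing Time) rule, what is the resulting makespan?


Sort jobs in decreasing order (LPT): [19, 17, 15, 12, 10, 9, 5]
Assign each job to the least loaded machine:
  Machine 1: jobs [19, 12, 10, 5], load = 46
  Machine 2: jobs [17, 15, 9], load = 41
Makespan = max load = 46

46


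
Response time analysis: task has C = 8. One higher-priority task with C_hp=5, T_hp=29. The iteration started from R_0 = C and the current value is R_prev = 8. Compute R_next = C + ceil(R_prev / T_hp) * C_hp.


R_next = C + ceil(R_prev / T_hp) * C_hp
ceil(8 / 29) = ceil(0.2759) = 1
Interference = 1 * 5 = 5
R_next = 8 + 5 = 13

13


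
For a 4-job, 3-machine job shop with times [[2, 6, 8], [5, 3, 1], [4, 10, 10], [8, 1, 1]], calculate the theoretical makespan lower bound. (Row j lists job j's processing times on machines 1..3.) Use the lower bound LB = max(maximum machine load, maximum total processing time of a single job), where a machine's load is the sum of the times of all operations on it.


Machine loads:
  Machine 1: 2 + 5 + 4 + 8 = 19
  Machine 2: 6 + 3 + 10 + 1 = 20
  Machine 3: 8 + 1 + 10 + 1 = 20
Max machine load = 20
Job totals:
  Job 1: 16
  Job 2: 9
  Job 3: 24
  Job 4: 10
Max job total = 24
Lower bound = max(20, 24) = 24

24


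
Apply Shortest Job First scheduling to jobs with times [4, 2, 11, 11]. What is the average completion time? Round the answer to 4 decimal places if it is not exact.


SJF order (ascending): [2, 4, 11, 11]
Completion times:
  Job 1: burst=2, C=2
  Job 2: burst=4, C=6
  Job 3: burst=11, C=17
  Job 4: burst=11, C=28
Average completion = 53/4 = 13.25

13.25


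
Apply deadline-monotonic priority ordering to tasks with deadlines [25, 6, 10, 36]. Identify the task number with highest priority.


Sort tasks by relative deadline (ascending):
  Task 2: deadline = 6
  Task 3: deadline = 10
  Task 1: deadline = 25
  Task 4: deadline = 36
Priority order (highest first): [2, 3, 1, 4]
Highest priority task = 2

2


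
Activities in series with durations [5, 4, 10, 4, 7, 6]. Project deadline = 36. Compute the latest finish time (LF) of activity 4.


LF(activity 4) = deadline - sum of successor durations
Successors: activities 5 through 6 with durations [7, 6]
Sum of successor durations = 13
LF = 36 - 13 = 23

23


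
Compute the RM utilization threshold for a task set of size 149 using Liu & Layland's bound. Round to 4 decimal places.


Compute 2^(1/149) = 1.0046628318
Subtract 1: 1.0046628318 - 1 = 0.0046628318
Multiply by n: 149 * 0.0046628318 = 0.6947619382
Round to 4 dp: 0.6948

0.6948


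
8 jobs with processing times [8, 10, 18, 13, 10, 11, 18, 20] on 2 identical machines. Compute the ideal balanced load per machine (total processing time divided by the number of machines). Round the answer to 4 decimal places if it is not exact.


Total processing time = 8 + 10 + 18 + 13 + 10 + 11 + 18 + 20 = 108
Number of machines = 2
Ideal balanced load = 108 / 2 = 54.0

54.0


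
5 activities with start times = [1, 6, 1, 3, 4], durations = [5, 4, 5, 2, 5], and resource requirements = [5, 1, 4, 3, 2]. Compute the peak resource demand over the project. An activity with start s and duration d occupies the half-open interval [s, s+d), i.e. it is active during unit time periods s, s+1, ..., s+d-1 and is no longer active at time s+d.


Each activity i is active on [start_i, start_i + duration_i).
Compute total resource usage per time slot:
  t=0: active resources = [], total = 0
  t=1: active resources = [5, 4], total = 9
  t=2: active resources = [5, 4], total = 9
  t=3: active resources = [5, 4, 3], total = 12
  t=4: active resources = [5, 4, 3, 2], total = 14
  t=5: active resources = [5, 4, 2], total = 11
  t=6: active resources = [1, 2], total = 3
  t=7: active resources = [1, 2], total = 3
  t=8: active resources = [1, 2], total = 3
  t=9: active resources = [1], total = 1
Peak resource demand = 14

14


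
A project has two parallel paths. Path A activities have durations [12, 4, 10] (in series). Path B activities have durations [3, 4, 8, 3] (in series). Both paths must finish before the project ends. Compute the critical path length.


Path A total = 12 + 4 + 10 = 26
Path B total = 3 + 4 + 8 + 3 = 18
Critical path = longest path = max(26, 18) = 26

26


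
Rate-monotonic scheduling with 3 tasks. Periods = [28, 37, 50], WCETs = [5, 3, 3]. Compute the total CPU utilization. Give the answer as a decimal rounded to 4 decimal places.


Compute individual utilizations (exact fractions):
  Task 1: C/T = 5/28 (approx. 0.1786)
  Task 2: C/T = 3/37 (approx. 0.0811)
  Task 3: C/T = 3/50 (approx. 0.06)
Total utilization U = 5/28 + 3/37 + 3/50 = 8279/25900
Rounded to 4 decimal places: U = 0.3197
RM (Liu & Layland) bound for 3 tasks = 0.779763; compare with U = 8279/25900 (approx. 0.319653)
U <= bound, so schedulable by RM sufficient condition.

0.3197


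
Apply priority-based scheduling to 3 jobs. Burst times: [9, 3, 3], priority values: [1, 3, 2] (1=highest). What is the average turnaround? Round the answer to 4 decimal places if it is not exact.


Sort by priority (ascending = highest first):
Order: [(1, 9), (2, 3), (3, 3)]
Completion times:
  Priority 1, burst=9, C=9
  Priority 2, burst=3, C=12
  Priority 3, burst=3, C=15
Average turnaround = 36/3 = 12.0

12.0


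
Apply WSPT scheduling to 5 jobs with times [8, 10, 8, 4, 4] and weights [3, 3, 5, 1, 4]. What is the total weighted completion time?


Compute p/w ratios and sort ascending (WSPT): [(4, 4), (8, 5), (8, 3), (10, 3), (4, 1)]
Compute weighted completion times:
  Job (p=4,w=4): C=4, w*C=4*4=16
  Job (p=8,w=5): C=12, w*C=5*12=60
  Job (p=8,w=3): C=20, w*C=3*20=60
  Job (p=10,w=3): C=30, w*C=3*30=90
  Job (p=4,w=1): C=34, w*C=1*34=34
Total weighted completion time = 260

260


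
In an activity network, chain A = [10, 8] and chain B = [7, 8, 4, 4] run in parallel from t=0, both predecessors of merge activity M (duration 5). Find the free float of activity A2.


ES(A2) = sum of predecessors on chain A = 10
EF(A2) = ES + duration = 10 + 8 = 18
Successor of A2 is M. ES(M) = max(sum(A), sum(B)) = max(18, 23) = 23
Free float = ES(successor) - EF(current) = 23 - 18 = 5

5


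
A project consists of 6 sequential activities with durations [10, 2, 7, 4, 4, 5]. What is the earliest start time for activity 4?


Activity 4 starts after activities 1 through 3 complete.
Predecessor durations: [10, 2, 7]
ES = 10 + 2 + 7 = 19

19


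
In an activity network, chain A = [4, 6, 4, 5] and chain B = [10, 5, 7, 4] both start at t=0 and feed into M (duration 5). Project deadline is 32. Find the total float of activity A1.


Forward pass: ES(A1) = sum of predecessors on chain A = 0
EF = ES + duration = 0 + 4 = 4
Backward pass: LF(M) = deadline = 32; LS(M) = 32 - 5 = 27
LF(A1) = LS(M) - sum(successors on chain A) = 27 - 15 = 12
LS = LF - duration = 12 - 4 = 8
Total float = LS - ES = 8 - 0 = 8

8


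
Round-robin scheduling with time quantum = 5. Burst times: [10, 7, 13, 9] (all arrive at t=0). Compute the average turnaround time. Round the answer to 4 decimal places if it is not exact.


Time quantum = 5
Execution trace:
  J1 runs 5 units, time = 5
  J2 runs 5 units, time = 10
  J3 runs 5 units, time = 15
  J4 runs 5 units, time = 20
  J1 runs 5 units, time = 25
  J2 runs 2 units, time = 27
  J3 runs 5 units, time = 32
  J4 runs 4 units, time = 36
  J3 runs 3 units, time = 39
Finish times: [25, 27, 39, 36]
Average turnaround = 127/4 = 31.75

31.75


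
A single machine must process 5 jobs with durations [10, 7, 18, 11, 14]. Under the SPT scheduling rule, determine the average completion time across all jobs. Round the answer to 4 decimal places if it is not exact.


Sort jobs by processing time (SPT order): [7, 10, 11, 14, 18]
Compute completion times sequentially:
  Job 1: processing = 7, completes at 7
  Job 2: processing = 10, completes at 17
  Job 3: processing = 11, completes at 28
  Job 4: processing = 14, completes at 42
  Job 5: processing = 18, completes at 60
Sum of completion times = 154
Average completion time = 154/5 = 30.8

30.8


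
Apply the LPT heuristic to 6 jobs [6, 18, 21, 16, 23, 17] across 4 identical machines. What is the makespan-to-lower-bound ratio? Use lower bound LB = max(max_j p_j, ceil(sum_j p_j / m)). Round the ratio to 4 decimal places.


LPT order: [23, 21, 18, 17, 16, 6]
Machine loads after assignment: [23, 21, 24, 33]
LPT makespan = 33
Lower bound = max(max_job, ceil(total/4)) = max(23, 26) = 26
Ratio = 33 / 26 = 1.2692

1.2692


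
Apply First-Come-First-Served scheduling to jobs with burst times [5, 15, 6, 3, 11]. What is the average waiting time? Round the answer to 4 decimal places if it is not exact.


FCFS order (as given): [5, 15, 6, 3, 11]
Waiting times:
  Job 1: wait = 0
  Job 2: wait = 5
  Job 3: wait = 20
  Job 4: wait = 26
  Job 5: wait = 29
Sum of waiting times = 80
Average waiting time = 80/5 = 16.0

16.0


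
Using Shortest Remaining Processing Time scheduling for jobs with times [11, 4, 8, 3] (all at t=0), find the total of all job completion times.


Since all jobs arrive at t=0, SRPT equals SPT ordering.
SPT order: [3, 4, 8, 11]
Completion times:
  Job 1: p=3, C=3
  Job 2: p=4, C=7
  Job 3: p=8, C=15
  Job 4: p=11, C=26
Total completion time = 3 + 7 + 15 + 26 = 51

51


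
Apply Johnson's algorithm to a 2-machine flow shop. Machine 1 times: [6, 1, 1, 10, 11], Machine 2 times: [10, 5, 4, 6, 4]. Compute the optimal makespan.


Apply Johnson's rule:
  Group 1 (a <= b): [(2, 1, 5), (3, 1, 4), (1, 6, 10)]
  Group 2 (a > b): [(4, 10, 6), (5, 11, 4)]
Optimal job order: [2, 3, 1, 4, 5]
Schedule:
  Job 2: M1 done at 1, M2 done at 6
  Job 3: M1 done at 2, M2 done at 10
  Job 1: M1 done at 8, M2 done at 20
  Job 4: M1 done at 18, M2 done at 26
  Job 5: M1 done at 29, M2 done at 33
Makespan = 33

33


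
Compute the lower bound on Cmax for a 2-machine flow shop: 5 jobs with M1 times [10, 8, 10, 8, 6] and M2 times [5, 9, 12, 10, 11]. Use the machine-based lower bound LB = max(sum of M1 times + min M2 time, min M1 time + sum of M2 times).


LB1 = sum(M1 times) + min(M2 times) = 42 + 5 = 47
LB2 = min(M1 times) + sum(M2 times) = 6 + 47 = 53
Lower bound = max(LB1, LB2) = max(47, 53) = 53

53


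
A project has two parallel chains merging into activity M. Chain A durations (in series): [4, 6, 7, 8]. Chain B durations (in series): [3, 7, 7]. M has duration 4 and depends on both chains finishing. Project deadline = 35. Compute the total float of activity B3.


Forward pass: ES(B3) = sum of predecessors on chain B = 10
EF = ES + duration = 10 + 7 = 17
Backward pass: LF(M) = deadline = 35; LS(M) = 35 - 4 = 31
LF(B3) = LS(M) - sum(successors on chain B) = 31 - 0 = 31
LS = LF - duration = 31 - 7 = 24
Total float = LS - ES = 24 - 10 = 14

14


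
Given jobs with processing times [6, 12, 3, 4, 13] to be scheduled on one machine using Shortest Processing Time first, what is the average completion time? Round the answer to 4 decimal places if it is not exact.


Sort jobs by processing time (SPT order): [3, 4, 6, 12, 13]
Compute completion times sequentially:
  Job 1: processing = 3, completes at 3
  Job 2: processing = 4, completes at 7
  Job 3: processing = 6, completes at 13
  Job 4: processing = 12, completes at 25
  Job 5: processing = 13, completes at 38
Sum of completion times = 86
Average completion time = 86/5 = 17.2

17.2


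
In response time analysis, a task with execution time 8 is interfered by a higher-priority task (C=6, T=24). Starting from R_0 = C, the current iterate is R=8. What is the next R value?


R_next = C + ceil(R_prev / T_hp) * C_hp
ceil(8 / 24) = ceil(0.3333) = 1
Interference = 1 * 6 = 6
R_next = 8 + 6 = 14

14


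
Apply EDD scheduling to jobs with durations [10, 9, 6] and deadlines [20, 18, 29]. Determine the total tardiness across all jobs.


Sort by due date (EDD order): [(9, 18), (10, 20), (6, 29)]
Compute completion times and tardiness:
  Job 1: p=9, d=18, C=9, tardiness=max(0,9-18)=0
  Job 2: p=10, d=20, C=19, tardiness=max(0,19-20)=0
  Job 3: p=6, d=29, C=25, tardiness=max(0,25-29)=0
Total tardiness = 0

0


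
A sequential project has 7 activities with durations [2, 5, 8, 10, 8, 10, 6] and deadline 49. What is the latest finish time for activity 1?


LF(activity 1) = deadline - sum of successor durations
Successors: activities 2 through 7 with durations [5, 8, 10, 8, 10, 6]
Sum of successor durations = 47
LF = 49 - 47 = 2

2


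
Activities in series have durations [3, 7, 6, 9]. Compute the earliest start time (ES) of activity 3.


Activity 3 starts after activities 1 through 2 complete.
Predecessor durations: [3, 7]
ES = 3 + 7 = 10

10


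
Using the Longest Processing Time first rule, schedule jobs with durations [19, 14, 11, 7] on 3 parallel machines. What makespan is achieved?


Sort jobs in decreasing order (LPT): [19, 14, 11, 7]
Assign each job to the least loaded machine:
  Machine 1: jobs [19], load = 19
  Machine 2: jobs [14], load = 14
  Machine 3: jobs [11, 7], load = 18
Makespan = max load = 19

19


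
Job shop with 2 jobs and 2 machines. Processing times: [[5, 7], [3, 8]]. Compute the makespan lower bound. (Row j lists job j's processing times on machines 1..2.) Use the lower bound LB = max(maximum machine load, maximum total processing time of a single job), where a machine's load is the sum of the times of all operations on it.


Machine loads:
  Machine 1: 5 + 3 = 8
  Machine 2: 7 + 8 = 15
Max machine load = 15
Job totals:
  Job 1: 12
  Job 2: 11
Max job total = 12
Lower bound = max(15, 12) = 15

15


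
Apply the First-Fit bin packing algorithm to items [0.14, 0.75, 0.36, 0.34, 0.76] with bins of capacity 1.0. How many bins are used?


Place items sequentially using First-Fit:
  Item 0.14 -> new Bin 1
  Item 0.75 -> Bin 1 (now 0.89)
  Item 0.36 -> new Bin 2
  Item 0.34 -> Bin 2 (now 0.7)
  Item 0.76 -> new Bin 3
Total bins used = 3

3


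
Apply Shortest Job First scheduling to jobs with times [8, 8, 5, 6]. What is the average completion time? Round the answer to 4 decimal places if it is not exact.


SJF order (ascending): [5, 6, 8, 8]
Completion times:
  Job 1: burst=5, C=5
  Job 2: burst=6, C=11
  Job 3: burst=8, C=19
  Job 4: burst=8, C=27
Average completion = 62/4 = 15.5

15.5


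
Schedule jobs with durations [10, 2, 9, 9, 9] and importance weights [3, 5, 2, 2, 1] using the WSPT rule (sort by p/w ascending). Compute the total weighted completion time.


Compute p/w ratios and sort ascending (WSPT): [(2, 5), (10, 3), (9, 2), (9, 2), (9, 1)]
Compute weighted completion times:
  Job (p=2,w=5): C=2, w*C=5*2=10
  Job (p=10,w=3): C=12, w*C=3*12=36
  Job (p=9,w=2): C=21, w*C=2*21=42
  Job (p=9,w=2): C=30, w*C=2*30=60
  Job (p=9,w=1): C=39, w*C=1*39=39
Total weighted completion time = 187

187


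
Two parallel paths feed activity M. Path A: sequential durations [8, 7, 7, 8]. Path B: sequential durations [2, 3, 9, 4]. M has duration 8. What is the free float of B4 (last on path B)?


ES(B4) = sum of predecessors on chain B = 14
EF(B4) = ES + duration = 14 + 4 = 18
Successor of B4 is M. ES(M) = max(sum(A), sum(B)) = max(30, 18) = 30
Free float = ES(successor) - EF(current) = 30 - 18 = 12

12


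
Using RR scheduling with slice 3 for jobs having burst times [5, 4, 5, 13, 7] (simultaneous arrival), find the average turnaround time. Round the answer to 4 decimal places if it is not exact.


Time quantum = 3
Execution trace:
  J1 runs 3 units, time = 3
  J2 runs 3 units, time = 6
  J3 runs 3 units, time = 9
  J4 runs 3 units, time = 12
  J5 runs 3 units, time = 15
  J1 runs 2 units, time = 17
  J2 runs 1 units, time = 18
  J3 runs 2 units, time = 20
  J4 runs 3 units, time = 23
  J5 runs 3 units, time = 26
  J4 runs 3 units, time = 29
  J5 runs 1 units, time = 30
  J4 runs 3 units, time = 33
  J4 runs 1 units, time = 34
Finish times: [17, 18, 20, 34, 30]
Average turnaround = 119/5 = 23.8

23.8


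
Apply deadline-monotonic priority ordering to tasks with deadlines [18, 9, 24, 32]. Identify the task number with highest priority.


Sort tasks by relative deadline (ascending):
  Task 2: deadline = 9
  Task 1: deadline = 18
  Task 3: deadline = 24
  Task 4: deadline = 32
Priority order (highest first): [2, 1, 3, 4]
Highest priority task = 2

2


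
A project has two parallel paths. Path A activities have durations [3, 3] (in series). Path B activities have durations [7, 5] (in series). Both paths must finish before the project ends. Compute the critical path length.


Path A total = 3 + 3 = 6
Path B total = 7 + 5 = 12
Critical path = longest path = max(6, 12) = 12

12


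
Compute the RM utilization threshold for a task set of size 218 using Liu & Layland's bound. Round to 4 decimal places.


Compute 2^(1/218) = 1.0031846344
Subtract 1: 1.0031846344 - 1 = 0.0031846344
Multiply by n: 218 * 0.0031846344 = 0.6942502992
Round to 4 dp: 0.6943

0.6943


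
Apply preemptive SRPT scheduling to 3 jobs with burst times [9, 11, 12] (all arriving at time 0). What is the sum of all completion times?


Since all jobs arrive at t=0, SRPT equals SPT ordering.
SPT order: [9, 11, 12]
Completion times:
  Job 1: p=9, C=9
  Job 2: p=11, C=20
  Job 3: p=12, C=32
Total completion time = 9 + 20 + 32 = 61

61


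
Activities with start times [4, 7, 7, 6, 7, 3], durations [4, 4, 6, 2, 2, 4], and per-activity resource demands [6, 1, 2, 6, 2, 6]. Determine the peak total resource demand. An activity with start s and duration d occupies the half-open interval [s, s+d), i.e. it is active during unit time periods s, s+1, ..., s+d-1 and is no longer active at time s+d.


Each activity i is active on [start_i, start_i + duration_i).
Compute total resource usage per time slot:
  t=0: active resources = [], total = 0
  t=1: active resources = [], total = 0
  t=2: active resources = [], total = 0
  t=3: active resources = [6], total = 6
  t=4: active resources = [6, 6], total = 12
  t=5: active resources = [6, 6], total = 12
  t=6: active resources = [6, 6, 6], total = 18
  t=7: active resources = [6, 1, 2, 6, 2], total = 17
  t=8: active resources = [1, 2, 2], total = 5
  t=9: active resources = [1, 2], total = 3
  t=10: active resources = [1, 2], total = 3
  t=11: active resources = [2], total = 2
  t=12: active resources = [2], total = 2
Peak resource demand = 18

18


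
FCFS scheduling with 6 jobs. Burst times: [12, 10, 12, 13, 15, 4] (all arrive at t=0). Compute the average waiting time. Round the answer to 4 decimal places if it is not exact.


FCFS order (as given): [12, 10, 12, 13, 15, 4]
Waiting times:
  Job 1: wait = 0
  Job 2: wait = 12
  Job 3: wait = 22
  Job 4: wait = 34
  Job 5: wait = 47
  Job 6: wait = 62
Sum of waiting times = 177
Average waiting time = 177/6 = 29.5

29.5


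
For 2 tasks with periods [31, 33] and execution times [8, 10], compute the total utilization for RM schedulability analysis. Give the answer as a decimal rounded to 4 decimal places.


Compute individual utilizations (exact fractions):
  Task 1: C/T = 8/31 (approx. 0.2581)
  Task 2: C/T = 10/33 (approx. 0.303)
Total utilization U = 8/31 + 10/33 = 574/1023
Rounded to 4 decimal places: U = 0.5611
RM (Liu & Layland) bound for 2 tasks = 0.828427; compare with U = 574/1023 (approx. 0.561095)
U <= bound, so schedulable by RM sufficient condition.

0.5611


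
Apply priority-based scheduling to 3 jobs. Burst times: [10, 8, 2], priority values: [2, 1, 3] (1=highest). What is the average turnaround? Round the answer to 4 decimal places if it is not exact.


Sort by priority (ascending = highest first):
Order: [(1, 8), (2, 10), (3, 2)]
Completion times:
  Priority 1, burst=8, C=8
  Priority 2, burst=10, C=18
  Priority 3, burst=2, C=20
Average turnaround = 46/3 = 15.3333

15.3333


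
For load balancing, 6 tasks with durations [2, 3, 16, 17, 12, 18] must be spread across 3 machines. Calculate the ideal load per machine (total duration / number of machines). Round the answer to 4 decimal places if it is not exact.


Total processing time = 2 + 3 + 16 + 17 + 12 + 18 = 68
Number of machines = 3
Ideal balanced load = 68 / 3 = 22.6667

22.6667


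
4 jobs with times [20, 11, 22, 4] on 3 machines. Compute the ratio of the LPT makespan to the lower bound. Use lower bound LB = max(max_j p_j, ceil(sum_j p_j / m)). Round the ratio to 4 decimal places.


LPT order: [22, 20, 11, 4]
Machine loads after assignment: [22, 20, 15]
LPT makespan = 22
Lower bound = max(max_job, ceil(total/3)) = max(22, 19) = 22
Ratio = 22 / 22 = 1.0

1.0


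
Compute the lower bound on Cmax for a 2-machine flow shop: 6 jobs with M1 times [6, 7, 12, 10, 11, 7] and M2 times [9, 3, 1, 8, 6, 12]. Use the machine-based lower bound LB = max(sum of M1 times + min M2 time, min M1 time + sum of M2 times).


LB1 = sum(M1 times) + min(M2 times) = 53 + 1 = 54
LB2 = min(M1 times) + sum(M2 times) = 6 + 39 = 45
Lower bound = max(LB1, LB2) = max(54, 45) = 54

54


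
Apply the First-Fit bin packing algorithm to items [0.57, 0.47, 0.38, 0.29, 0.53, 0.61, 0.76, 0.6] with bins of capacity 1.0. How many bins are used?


Place items sequentially using First-Fit:
  Item 0.57 -> new Bin 1
  Item 0.47 -> new Bin 2
  Item 0.38 -> Bin 1 (now 0.95)
  Item 0.29 -> Bin 2 (now 0.76)
  Item 0.53 -> new Bin 3
  Item 0.61 -> new Bin 4
  Item 0.76 -> new Bin 5
  Item 0.6 -> new Bin 6
Total bins used = 6

6


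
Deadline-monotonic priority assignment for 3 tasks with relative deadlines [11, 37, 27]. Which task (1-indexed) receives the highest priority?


Sort tasks by relative deadline (ascending):
  Task 1: deadline = 11
  Task 3: deadline = 27
  Task 2: deadline = 37
Priority order (highest first): [1, 3, 2]
Highest priority task = 1

1


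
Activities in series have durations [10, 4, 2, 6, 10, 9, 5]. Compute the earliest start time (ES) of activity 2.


Activity 2 starts after activities 1 through 1 complete.
Predecessor durations: [10]
ES = 10 = 10

10


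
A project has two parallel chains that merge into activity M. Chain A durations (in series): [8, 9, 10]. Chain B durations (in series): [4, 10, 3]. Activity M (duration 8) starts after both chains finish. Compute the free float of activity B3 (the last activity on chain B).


ES(B3) = sum of predecessors on chain B = 14
EF(B3) = ES + duration = 14 + 3 = 17
Successor of B3 is M. ES(M) = max(sum(A), sum(B)) = max(27, 17) = 27
Free float = ES(successor) - EF(current) = 27 - 17 = 10

10


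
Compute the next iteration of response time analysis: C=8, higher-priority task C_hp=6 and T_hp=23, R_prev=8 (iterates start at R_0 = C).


R_next = C + ceil(R_prev / T_hp) * C_hp
ceil(8 / 23) = ceil(0.3478) = 1
Interference = 1 * 6 = 6
R_next = 8 + 6 = 14

14


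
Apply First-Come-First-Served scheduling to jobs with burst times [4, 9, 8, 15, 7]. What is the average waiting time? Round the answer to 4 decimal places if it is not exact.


FCFS order (as given): [4, 9, 8, 15, 7]
Waiting times:
  Job 1: wait = 0
  Job 2: wait = 4
  Job 3: wait = 13
  Job 4: wait = 21
  Job 5: wait = 36
Sum of waiting times = 74
Average waiting time = 74/5 = 14.8

14.8


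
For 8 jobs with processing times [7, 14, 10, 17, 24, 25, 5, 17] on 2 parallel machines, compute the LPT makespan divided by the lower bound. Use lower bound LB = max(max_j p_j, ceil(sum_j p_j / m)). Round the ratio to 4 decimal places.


LPT order: [25, 24, 17, 17, 14, 10, 7, 5]
Machine loads after assignment: [59, 60]
LPT makespan = 60
Lower bound = max(max_job, ceil(total/2)) = max(25, 60) = 60
Ratio = 60 / 60 = 1.0

1.0


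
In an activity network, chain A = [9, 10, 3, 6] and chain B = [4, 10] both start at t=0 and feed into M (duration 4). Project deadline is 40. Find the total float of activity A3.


Forward pass: ES(A3) = sum of predecessors on chain A = 19
EF = ES + duration = 19 + 3 = 22
Backward pass: LF(M) = deadline = 40; LS(M) = 40 - 4 = 36
LF(A3) = LS(M) - sum(successors on chain A) = 36 - 6 = 30
LS = LF - duration = 30 - 3 = 27
Total float = LS - ES = 27 - 19 = 8

8


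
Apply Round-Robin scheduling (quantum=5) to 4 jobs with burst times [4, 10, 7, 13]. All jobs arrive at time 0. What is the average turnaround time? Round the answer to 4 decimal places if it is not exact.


Time quantum = 5
Execution trace:
  J1 runs 4 units, time = 4
  J2 runs 5 units, time = 9
  J3 runs 5 units, time = 14
  J4 runs 5 units, time = 19
  J2 runs 5 units, time = 24
  J3 runs 2 units, time = 26
  J4 runs 5 units, time = 31
  J4 runs 3 units, time = 34
Finish times: [4, 24, 26, 34]
Average turnaround = 88/4 = 22.0

22.0


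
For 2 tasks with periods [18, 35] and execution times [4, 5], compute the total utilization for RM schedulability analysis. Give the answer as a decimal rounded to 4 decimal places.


Compute individual utilizations (exact fractions):
  Task 1: C/T = 4/18 = 2/9 (approx. 0.2222)
  Task 2: C/T = 5/35 = 1/7 (approx. 0.1429)
Total utilization U = 2/9 + 1/7 = 23/63
Rounded to 4 decimal places: U = 0.3651
RM (Liu & Layland) bound for 2 tasks = 0.828427; compare with U = 23/63 (approx. 0.365079)
U <= bound, so schedulable by RM sufficient condition.

0.3651


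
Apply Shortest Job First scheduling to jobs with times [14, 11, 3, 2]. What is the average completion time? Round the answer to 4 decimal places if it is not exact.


SJF order (ascending): [2, 3, 11, 14]
Completion times:
  Job 1: burst=2, C=2
  Job 2: burst=3, C=5
  Job 3: burst=11, C=16
  Job 4: burst=14, C=30
Average completion = 53/4 = 13.25

13.25


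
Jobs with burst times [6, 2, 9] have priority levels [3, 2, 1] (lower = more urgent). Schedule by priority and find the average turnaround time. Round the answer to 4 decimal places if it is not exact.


Sort by priority (ascending = highest first):
Order: [(1, 9), (2, 2), (3, 6)]
Completion times:
  Priority 1, burst=9, C=9
  Priority 2, burst=2, C=11
  Priority 3, burst=6, C=17
Average turnaround = 37/3 = 12.3333

12.3333


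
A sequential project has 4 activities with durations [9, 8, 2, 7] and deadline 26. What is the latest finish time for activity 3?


LF(activity 3) = deadline - sum of successor durations
Successors: activities 4 through 4 with durations [7]
Sum of successor durations = 7
LF = 26 - 7 = 19

19


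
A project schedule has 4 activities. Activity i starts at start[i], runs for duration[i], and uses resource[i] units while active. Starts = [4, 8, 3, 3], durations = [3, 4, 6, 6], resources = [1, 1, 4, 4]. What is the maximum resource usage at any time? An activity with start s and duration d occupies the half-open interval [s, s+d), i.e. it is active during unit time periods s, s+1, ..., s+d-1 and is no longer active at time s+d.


Each activity i is active on [start_i, start_i + duration_i).
Compute total resource usage per time slot:
  t=0: active resources = [], total = 0
  t=1: active resources = [], total = 0
  t=2: active resources = [], total = 0
  t=3: active resources = [4, 4], total = 8
  t=4: active resources = [1, 4, 4], total = 9
  t=5: active resources = [1, 4, 4], total = 9
  t=6: active resources = [1, 4, 4], total = 9
  t=7: active resources = [4, 4], total = 8
  t=8: active resources = [1, 4, 4], total = 9
  t=9: active resources = [1], total = 1
  t=10: active resources = [1], total = 1
  t=11: active resources = [1], total = 1
Peak resource demand = 9

9


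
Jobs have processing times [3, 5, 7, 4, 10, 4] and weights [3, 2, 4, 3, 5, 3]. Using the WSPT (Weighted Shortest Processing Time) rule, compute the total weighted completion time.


Compute p/w ratios and sort ascending (WSPT): [(3, 3), (4, 3), (4, 3), (7, 4), (10, 5), (5, 2)]
Compute weighted completion times:
  Job (p=3,w=3): C=3, w*C=3*3=9
  Job (p=4,w=3): C=7, w*C=3*7=21
  Job (p=4,w=3): C=11, w*C=3*11=33
  Job (p=7,w=4): C=18, w*C=4*18=72
  Job (p=10,w=5): C=28, w*C=5*28=140
  Job (p=5,w=2): C=33, w*C=2*33=66
Total weighted completion time = 341

341


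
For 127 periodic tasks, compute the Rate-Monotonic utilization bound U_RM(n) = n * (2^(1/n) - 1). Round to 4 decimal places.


Compute 2^(1/127) = 1.0054727730
Subtract 1: 1.0054727730 - 1 = 0.0054727730
Multiply by n: 127 * 0.0054727730 = 0.6950421710
Round to 4 dp: 0.6950

0.6950


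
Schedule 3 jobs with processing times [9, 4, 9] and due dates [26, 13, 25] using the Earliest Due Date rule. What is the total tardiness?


Sort by due date (EDD order): [(4, 13), (9, 25), (9, 26)]
Compute completion times and tardiness:
  Job 1: p=4, d=13, C=4, tardiness=max(0,4-13)=0
  Job 2: p=9, d=25, C=13, tardiness=max(0,13-25)=0
  Job 3: p=9, d=26, C=22, tardiness=max(0,22-26)=0
Total tardiness = 0

0


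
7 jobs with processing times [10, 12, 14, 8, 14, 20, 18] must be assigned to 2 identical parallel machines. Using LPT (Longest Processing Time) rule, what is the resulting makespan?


Sort jobs in decreasing order (LPT): [20, 18, 14, 14, 12, 10, 8]
Assign each job to the least loaded machine:
  Machine 1: jobs [20, 14, 10, 8], load = 52
  Machine 2: jobs [18, 14, 12], load = 44
Makespan = max load = 52

52


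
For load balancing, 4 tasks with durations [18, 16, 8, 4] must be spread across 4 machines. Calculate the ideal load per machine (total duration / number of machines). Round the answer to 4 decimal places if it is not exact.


Total processing time = 18 + 16 + 8 + 4 = 46
Number of machines = 4
Ideal balanced load = 46 / 4 = 11.5

11.5


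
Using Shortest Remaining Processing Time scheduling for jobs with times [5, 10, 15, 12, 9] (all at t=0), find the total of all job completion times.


Since all jobs arrive at t=0, SRPT equals SPT ordering.
SPT order: [5, 9, 10, 12, 15]
Completion times:
  Job 1: p=5, C=5
  Job 2: p=9, C=14
  Job 3: p=10, C=24
  Job 4: p=12, C=36
  Job 5: p=15, C=51
Total completion time = 5 + 14 + 24 + 36 + 51 = 130

130


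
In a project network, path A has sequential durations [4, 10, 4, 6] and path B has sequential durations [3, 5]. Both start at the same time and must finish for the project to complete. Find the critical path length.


Path A total = 4 + 10 + 4 + 6 = 24
Path B total = 3 + 5 = 8
Critical path = longest path = max(24, 8) = 24

24


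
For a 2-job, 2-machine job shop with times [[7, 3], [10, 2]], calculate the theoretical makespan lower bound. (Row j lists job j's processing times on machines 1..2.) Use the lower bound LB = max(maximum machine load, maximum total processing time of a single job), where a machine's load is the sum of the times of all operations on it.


Machine loads:
  Machine 1: 7 + 10 = 17
  Machine 2: 3 + 2 = 5
Max machine load = 17
Job totals:
  Job 1: 10
  Job 2: 12
Max job total = 12
Lower bound = max(17, 12) = 17

17


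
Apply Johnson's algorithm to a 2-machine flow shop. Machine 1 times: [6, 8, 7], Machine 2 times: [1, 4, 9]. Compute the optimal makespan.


Apply Johnson's rule:
  Group 1 (a <= b): [(3, 7, 9)]
  Group 2 (a > b): [(2, 8, 4), (1, 6, 1)]
Optimal job order: [3, 2, 1]
Schedule:
  Job 3: M1 done at 7, M2 done at 16
  Job 2: M1 done at 15, M2 done at 20
  Job 1: M1 done at 21, M2 done at 22
Makespan = 22

22


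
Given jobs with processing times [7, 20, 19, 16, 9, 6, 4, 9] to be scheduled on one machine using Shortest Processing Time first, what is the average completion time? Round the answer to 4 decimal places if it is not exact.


Sort jobs by processing time (SPT order): [4, 6, 7, 9, 9, 16, 19, 20]
Compute completion times sequentially:
  Job 1: processing = 4, completes at 4
  Job 2: processing = 6, completes at 10
  Job 3: processing = 7, completes at 17
  Job 4: processing = 9, completes at 26
  Job 5: processing = 9, completes at 35
  Job 6: processing = 16, completes at 51
  Job 7: processing = 19, completes at 70
  Job 8: processing = 20, completes at 90
Sum of completion times = 303
Average completion time = 303/8 = 37.875

37.875


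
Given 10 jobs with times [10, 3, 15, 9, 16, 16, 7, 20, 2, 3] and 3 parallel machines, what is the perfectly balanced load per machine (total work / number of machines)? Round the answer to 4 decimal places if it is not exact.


Total processing time = 10 + 3 + 15 + 9 + 16 + 16 + 7 + 20 + 2 + 3 = 101
Number of machines = 3
Ideal balanced load = 101 / 3 = 33.6667

33.6667


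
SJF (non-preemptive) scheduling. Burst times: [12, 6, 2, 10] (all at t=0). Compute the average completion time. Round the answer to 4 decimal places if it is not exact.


SJF order (ascending): [2, 6, 10, 12]
Completion times:
  Job 1: burst=2, C=2
  Job 2: burst=6, C=8
  Job 3: burst=10, C=18
  Job 4: burst=12, C=30
Average completion = 58/4 = 14.5

14.5


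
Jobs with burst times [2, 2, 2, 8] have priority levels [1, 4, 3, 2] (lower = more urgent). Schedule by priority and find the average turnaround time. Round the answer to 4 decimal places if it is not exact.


Sort by priority (ascending = highest first):
Order: [(1, 2), (2, 8), (3, 2), (4, 2)]
Completion times:
  Priority 1, burst=2, C=2
  Priority 2, burst=8, C=10
  Priority 3, burst=2, C=12
  Priority 4, burst=2, C=14
Average turnaround = 38/4 = 9.5

9.5


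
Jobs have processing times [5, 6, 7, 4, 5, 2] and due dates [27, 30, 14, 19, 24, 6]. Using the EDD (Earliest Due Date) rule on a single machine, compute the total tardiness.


Sort by due date (EDD order): [(2, 6), (7, 14), (4, 19), (5, 24), (5, 27), (6, 30)]
Compute completion times and tardiness:
  Job 1: p=2, d=6, C=2, tardiness=max(0,2-6)=0
  Job 2: p=7, d=14, C=9, tardiness=max(0,9-14)=0
  Job 3: p=4, d=19, C=13, tardiness=max(0,13-19)=0
  Job 4: p=5, d=24, C=18, tardiness=max(0,18-24)=0
  Job 5: p=5, d=27, C=23, tardiness=max(0,23-27)=0
  Job 6: p=6, d=30, C=29, tardiness=max(0,29-30)=0
Total tardiness = 0

0
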